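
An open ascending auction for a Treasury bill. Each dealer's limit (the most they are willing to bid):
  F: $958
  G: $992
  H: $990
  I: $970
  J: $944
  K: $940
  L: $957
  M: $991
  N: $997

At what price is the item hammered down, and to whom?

N wins at $992

Ascending (English) auction: the price rises until one bidder remains; the winner pays the price at which the last rival dropped out.
Limits ranked: 997 (N) > 992 (G) > 991 (M) > 990 (H) > 970 (I) > 958 (F) > …
Once the price passes $992, only N is left; the hammer falls at G's limit of $992.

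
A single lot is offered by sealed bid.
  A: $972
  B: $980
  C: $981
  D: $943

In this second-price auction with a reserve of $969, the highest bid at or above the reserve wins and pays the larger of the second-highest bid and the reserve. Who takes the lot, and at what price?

Sorting bids: 981 (C) > 980 (B) > 972 (A) > 943 (D)
Highest eligible bid: C at $981.
max(second-highest $980, reserve $969) = $980; the reserve does not bind.

C pays $980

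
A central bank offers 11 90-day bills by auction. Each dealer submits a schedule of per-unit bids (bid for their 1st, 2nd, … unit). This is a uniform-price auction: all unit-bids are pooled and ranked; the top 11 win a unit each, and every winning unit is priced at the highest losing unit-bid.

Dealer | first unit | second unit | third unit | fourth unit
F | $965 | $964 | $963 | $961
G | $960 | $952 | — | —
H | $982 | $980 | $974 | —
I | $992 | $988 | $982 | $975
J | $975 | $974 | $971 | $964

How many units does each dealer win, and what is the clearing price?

F 1, H 3, I 4, J 3; clearing price $964

Merging the schedules and taking the best 11: 992 (I-1), 988 (I-2), 982 (H-1), 982 (I-3), 980 (H-2), 975 (I-4), 975 (J-1), 974 (H-3), 974 (J-2), 971 (J-3), 965 (F-1)
Highest rejected unit-bid = $964.
Allocation: F 1, H 3, I 4, J 3.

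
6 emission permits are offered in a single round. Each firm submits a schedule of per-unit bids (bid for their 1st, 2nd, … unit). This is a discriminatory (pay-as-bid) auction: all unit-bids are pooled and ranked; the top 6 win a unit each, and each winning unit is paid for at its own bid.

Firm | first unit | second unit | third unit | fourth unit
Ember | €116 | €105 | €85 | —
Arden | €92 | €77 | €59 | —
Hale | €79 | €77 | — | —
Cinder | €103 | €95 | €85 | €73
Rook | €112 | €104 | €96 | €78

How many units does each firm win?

Merging the schedules and taking the best 6: 116 (Ember-1), 112 (Rook-1), 105 (Ember-2), 104 (Rook-2), 103 (Cinder-1), 96 (Rook-3)
Next rejected bid: €95 (not a price — pay-as-bid).
Allocation: Cinder 1, Ember 2, Rook 3.

Cinder 1, Ember 2, Rook 3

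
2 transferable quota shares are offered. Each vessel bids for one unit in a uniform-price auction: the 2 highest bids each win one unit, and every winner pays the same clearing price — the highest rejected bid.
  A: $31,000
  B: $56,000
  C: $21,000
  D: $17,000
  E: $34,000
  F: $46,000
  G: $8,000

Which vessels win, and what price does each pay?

Bids ranked high→low: 56,000 (B), 46,000 (F), 34,000 (E), 31,000 (A), …
Top 2: B, F.
First losing bid is E's $34,000, which sets the uniform price.

B, F; each pays $34,000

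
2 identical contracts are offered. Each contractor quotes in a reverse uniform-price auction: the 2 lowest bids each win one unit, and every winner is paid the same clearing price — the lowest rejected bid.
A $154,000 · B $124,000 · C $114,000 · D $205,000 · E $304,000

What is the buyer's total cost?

Sorting: 114,000 (C), 124,000 (B), 154,000 (A), 205,000 (D), …
The 2 lowest are C, B.
First losing bid is A's $154,000, which sets the uniform price.
Total cost = 2 × $154,000 = $308,000.

Total cost: $308,000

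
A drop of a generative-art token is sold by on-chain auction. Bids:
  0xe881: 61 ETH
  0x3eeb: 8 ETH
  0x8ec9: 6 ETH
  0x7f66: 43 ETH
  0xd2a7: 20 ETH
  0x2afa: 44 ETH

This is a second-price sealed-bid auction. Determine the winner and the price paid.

0xe881 pays 44 ETH

Bids in order: 61 (0xe881) > 44 (0x2afa) > 43 (0x7f66) > 20 (0xd2a7) > 8 (0x3eeb) > 6 (0x8ec9)
Second-price: 0xe881 pays 0x2afa's bid of 44 ETH.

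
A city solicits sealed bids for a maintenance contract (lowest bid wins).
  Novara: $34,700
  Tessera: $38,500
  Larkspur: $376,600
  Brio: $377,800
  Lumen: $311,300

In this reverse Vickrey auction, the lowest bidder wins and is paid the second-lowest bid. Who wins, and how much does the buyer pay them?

Sorting bids: 34,700 (Novara) < 38,500 (Tessera) < 311,300 (Lumen) < 376,600 (Larkspur) < 377,800 (Brio)
Novara is lowest; is paid the second-lowest bid, $38,500.

Novara is paid $38,500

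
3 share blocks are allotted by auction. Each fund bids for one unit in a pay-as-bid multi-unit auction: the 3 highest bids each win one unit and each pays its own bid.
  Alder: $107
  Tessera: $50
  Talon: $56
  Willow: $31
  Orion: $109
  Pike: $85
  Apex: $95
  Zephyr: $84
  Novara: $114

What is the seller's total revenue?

Sorting: 114 (Novara), 109 (Orion), 107 (Alder), 95 (Apex), 85 (Pike), …
The 3 highest are Novara, Orion, Alder.
Total revenue = 114 + 109 + 107 = $330.

Total revenue: $330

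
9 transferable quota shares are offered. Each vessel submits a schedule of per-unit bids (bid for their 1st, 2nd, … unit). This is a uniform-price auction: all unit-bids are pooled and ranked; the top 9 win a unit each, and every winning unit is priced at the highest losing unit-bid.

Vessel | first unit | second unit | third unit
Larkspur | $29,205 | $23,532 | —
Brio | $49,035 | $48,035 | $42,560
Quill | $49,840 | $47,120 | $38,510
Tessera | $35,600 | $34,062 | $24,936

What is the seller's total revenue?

Total revenue: $224,424

All unit-bids, highest first — top 9: 49,840 (Quill-1), 49,035 (Brio-1), 48,035 (Brio-2), 47,120 (Quill-2), 42,560 (Brio-3), 38,510 (Quill-3), 35,600 (Tessera-1), 34,062 (Tessera-2), 29,205 (Larkspur-1)
The (k+1)-th unit-bid is $24,936.
Allocation: Brio 3, Larkspur 1, Quill 3, Tessera 2. Every unit priced at $24,936.
Revenue = 9 × 24,936 = $224,424.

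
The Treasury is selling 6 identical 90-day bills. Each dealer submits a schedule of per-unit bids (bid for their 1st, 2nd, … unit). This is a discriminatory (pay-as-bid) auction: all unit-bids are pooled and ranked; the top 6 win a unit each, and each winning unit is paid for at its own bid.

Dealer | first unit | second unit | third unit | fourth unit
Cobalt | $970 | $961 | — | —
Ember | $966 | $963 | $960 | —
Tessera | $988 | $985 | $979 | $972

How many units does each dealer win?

Cobalt 1, Ember 1, Tessera 4

Pooled unit-bids ranked (top 6): 988 (Tessera-1), 985 (Tessera-2), 979 (Tessera-3), 972 (Tessera-4), 970 (Cobalt-1), 966 (Ember-1)
Next rejected bid: $963 (not a price — pay-as-bid).
Allocation: Cobalt 1, Ember 1, Tessera 4.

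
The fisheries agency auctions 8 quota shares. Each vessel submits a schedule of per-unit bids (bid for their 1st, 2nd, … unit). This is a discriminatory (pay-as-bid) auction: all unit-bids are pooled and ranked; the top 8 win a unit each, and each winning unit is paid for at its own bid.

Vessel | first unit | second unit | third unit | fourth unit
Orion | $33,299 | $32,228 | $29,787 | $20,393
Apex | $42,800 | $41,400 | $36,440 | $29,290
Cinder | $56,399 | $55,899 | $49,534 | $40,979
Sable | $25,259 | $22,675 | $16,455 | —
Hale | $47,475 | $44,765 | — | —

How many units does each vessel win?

Apex 2, Cinder 4, Hale 2

All unit-bids, highest first — top 8: 56,399 (Cinder-1), 55,899 (Cinder-2), 49,534 (Cinder-3), 47,475 (Hale-1), 44,765 (Hale-2), 42,800 (Apex-1), 41,400 (Apex-2), 40,979 (Cinder-4)
Next rejected bid: $36,440 (not a price — pay-as-bid).
Allocation: Apex 2, Cinder 4, Hale 2.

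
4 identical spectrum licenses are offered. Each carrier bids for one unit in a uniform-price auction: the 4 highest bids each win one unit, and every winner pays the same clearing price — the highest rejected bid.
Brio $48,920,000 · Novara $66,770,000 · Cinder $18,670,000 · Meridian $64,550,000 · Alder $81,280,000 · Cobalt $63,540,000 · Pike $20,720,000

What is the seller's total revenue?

Total revenue: $195,680,000

Ordering the bids: 81,280,000 (Alder), 66,770,000 (Novara), 64,550,000 (Meridian), 63,540,000 (Cobalt), 48,920,000 (Brio), 20,720,000 (Pike), …
The 4 highest are Alder, Novara, Meridian, Cobalt.
Highest unsuccessful bid: $48,920,000 → clearing price.
Total revenue = 4 × $48,920,000 = $195,680,000.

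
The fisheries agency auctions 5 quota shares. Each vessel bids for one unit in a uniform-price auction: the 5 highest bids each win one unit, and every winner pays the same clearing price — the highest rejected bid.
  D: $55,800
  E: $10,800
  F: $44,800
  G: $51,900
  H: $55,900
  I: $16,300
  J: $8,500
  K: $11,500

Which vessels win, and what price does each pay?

Ordering the bids: 55,900 (H), 55,800 (D), 51,900 (G), 44,800 (F), 16,300 (I), 11,500 (K), 10,800 (E), …
Winners (5 units): H, D, G, F, I.
Highest unsuccessful bid: $11,500 → clearing price.

H, D, G, F, I; each pays $11,500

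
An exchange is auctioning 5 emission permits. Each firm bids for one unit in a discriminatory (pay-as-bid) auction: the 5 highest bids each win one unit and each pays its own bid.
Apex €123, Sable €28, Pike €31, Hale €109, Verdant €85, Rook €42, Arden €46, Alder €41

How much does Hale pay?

Hale pays €109

Sorting: 123 (Apex), 109 (Hale), 85 (Verdant), 46 (Arden), 42 (Rook), 41 (Alder), 31 (Pike), …
Top 5: Apex, Hale, Verdant, Arden, Rook.
Hale wins → own bid €109.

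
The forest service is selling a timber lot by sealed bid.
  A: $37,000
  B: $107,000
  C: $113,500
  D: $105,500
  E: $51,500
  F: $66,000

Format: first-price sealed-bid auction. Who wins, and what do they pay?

Bids ranked: 113,500 (C) > 107,000 (B) > 105,500 (D) > 66,000 (F) > 51,500 (E) > 37,000 (A)
C is highest → pays own bid, $113,500.

C pays $113,500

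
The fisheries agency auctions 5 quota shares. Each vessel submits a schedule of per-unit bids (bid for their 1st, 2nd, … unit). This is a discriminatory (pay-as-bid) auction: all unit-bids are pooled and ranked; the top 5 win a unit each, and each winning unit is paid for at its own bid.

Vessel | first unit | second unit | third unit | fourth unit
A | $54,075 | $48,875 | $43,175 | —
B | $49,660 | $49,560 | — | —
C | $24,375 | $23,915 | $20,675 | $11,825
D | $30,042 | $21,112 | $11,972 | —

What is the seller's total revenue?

Total revenue: $245,345

Pooled unit-bids ranked (top 5): 54,075 (A-1), 49,660 (B-1), 49,560 (B-2), 48,875 (A-2), 43,175 (A-3)
Next rejected bid: $30,042 (not a price — pay-as-bid).
Each winning unit pays its own bid.
Revenue = 54,075 + 49,660 + 49,560 + 48,875 + 43,175 = $245,345.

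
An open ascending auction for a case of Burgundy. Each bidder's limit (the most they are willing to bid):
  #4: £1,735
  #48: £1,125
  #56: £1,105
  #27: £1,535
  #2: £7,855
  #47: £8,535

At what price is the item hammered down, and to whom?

Limits ranked: 8,535 (#47) > 7,855 (#2) > 1,735 (#4) > 1,535 (#27) > 1,125 (#48) > 1,105 (#56)
Once the price passes £7,855, only #47 is left; the hammer falls at #2's limit of £7,855.

#47 wins at £7,855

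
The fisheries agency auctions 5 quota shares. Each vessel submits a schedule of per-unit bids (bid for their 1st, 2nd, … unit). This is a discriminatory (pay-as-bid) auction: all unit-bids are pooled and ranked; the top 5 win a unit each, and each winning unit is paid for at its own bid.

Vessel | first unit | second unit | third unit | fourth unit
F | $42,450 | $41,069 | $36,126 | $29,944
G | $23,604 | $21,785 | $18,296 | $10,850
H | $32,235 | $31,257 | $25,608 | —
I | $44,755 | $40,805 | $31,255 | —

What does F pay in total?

F pays $119,645

Pooled unit-bids ranked (top 5): 44,755 (I-1), 42,450 (F-1), 41,069 (F-2), 40,805 (I-2), 36,126 (F-3)
Next rejected bid: $32,235 (not a price — pay-as-bid).
F's winning unit-bids: 42,450 + 41,069 + 36,126 = $119,645.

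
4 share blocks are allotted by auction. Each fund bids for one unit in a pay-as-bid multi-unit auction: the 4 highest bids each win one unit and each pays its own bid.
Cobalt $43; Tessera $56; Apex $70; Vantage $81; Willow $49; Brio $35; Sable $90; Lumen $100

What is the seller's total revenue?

Sorting: 100 (Lumen), 90 (Sable), 81 (Vantage), 70 (Apex), 56 (Tessera), 49 (Willow), …
The 4 highest are Lumen, Sable, Vantage, Apex.
Total revenue = 100 + 90 + 81 + 70 = $341.

Total revenue: $341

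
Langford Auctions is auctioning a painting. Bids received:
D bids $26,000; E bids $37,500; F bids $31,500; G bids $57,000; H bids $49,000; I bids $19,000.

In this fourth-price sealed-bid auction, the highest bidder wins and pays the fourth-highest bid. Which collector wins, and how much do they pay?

Rule: the highest bidder wins and pays the fourth-highest bid.
Bids in order: 57,000 (G) > 49,000 (H) > 37,500 (E) > 31,500 (F) > 26,000 (D) > 19,000 (I)
G wins; payment is bid #4 in the ranking = $31,500.

G pays $31,500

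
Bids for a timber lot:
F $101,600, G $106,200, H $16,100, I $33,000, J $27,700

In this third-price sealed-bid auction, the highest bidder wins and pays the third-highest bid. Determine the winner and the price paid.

Sorting bids: 106,200 (G) > 101,600 (F) > 33,000 (I) > 27,700 (J) > 16,100 (H)
G wins; payment is bid #3 in the ranking = $33,000.

G pays $33,000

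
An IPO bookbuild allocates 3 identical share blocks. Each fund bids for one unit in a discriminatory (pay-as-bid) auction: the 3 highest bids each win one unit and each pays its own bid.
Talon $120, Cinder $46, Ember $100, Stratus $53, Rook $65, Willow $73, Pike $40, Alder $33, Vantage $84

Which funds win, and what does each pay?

Talon $120, Ember $100, Vantage $84

Bids ranked high→low: 120 (Talon), 100 (Ember), 84 (Vantage), 73 (Willow), 65 (Rook), …
The 3 highest are Talon, Ember, Vantage.
Each winner pays its own bid: Talon $120, Ember $100, Vantage $84.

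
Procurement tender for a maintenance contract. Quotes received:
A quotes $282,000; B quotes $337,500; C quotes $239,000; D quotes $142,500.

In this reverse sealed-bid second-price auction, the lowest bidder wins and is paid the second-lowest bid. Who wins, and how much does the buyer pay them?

Rule: the lowest bidder wins and is paid the second-lowest bid.
Bids ranked: 142,500 (D) < 239,000 (C) < 282,000 (A) < 337,500 (B)
Second-price: D is paid C's bid of $239,000.

D is paid $239,000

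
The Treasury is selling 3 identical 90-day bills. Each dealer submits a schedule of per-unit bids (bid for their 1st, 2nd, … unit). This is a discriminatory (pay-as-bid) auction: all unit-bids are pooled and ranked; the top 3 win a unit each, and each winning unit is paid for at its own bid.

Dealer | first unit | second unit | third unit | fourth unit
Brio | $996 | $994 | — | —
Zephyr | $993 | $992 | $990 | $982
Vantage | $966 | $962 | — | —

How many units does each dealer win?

Merging the schedules and taking the best 3: 996 (Brio-1), 994 (Brio-2), 993 (Zephyr-1)
Next rejected bid: $992 (not a price — pay-as-bid).
Allocation: Brio 2, Zephyr 1.

Brio 2, Zephyr 1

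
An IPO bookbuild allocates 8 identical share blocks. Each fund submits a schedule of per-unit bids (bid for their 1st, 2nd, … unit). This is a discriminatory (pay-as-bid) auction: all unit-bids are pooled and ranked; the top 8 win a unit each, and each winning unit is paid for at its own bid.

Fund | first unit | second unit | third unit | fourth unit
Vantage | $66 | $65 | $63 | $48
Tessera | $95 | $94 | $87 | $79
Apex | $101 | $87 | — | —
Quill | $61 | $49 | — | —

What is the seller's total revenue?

Total revenue: $674

Merging the schedules and taking the best 8: 101 (Apex-1), 95 (Tessera-1), 94 (Tessera-2), 87 (Tessera-3), 87 (Apex-2), 79 (Tessera-4), 66 (Vantage-1), 65 (Vantage-2)
Next rejected bid: $63 (not a price — pay-as-bid).
Each winning unit pays its own bid.
Revenue = 101 + 95 + 94 + 87 + 87 + 79 + 66 + 65 = $674.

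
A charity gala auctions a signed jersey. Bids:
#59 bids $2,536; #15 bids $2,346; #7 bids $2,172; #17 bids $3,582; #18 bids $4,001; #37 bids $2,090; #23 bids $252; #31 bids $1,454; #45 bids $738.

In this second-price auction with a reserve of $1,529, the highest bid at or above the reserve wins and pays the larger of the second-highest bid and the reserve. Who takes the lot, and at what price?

#18 pays $3,582

Rule: the highest bid at or above the reserve wins and pays the larger of the second-highest bid and the reserve.
Bids ranked: 4,001 (#18) > 3,582 (#17) > 2,536 (#59) > 2,346 (#15) > 2,172 (#7) > 2,090 (#37) > …
#18 has the top bid at or above the reserve ($4,001).
max(second-highest $3,582, reserve $1,529) = $3,582; the reserve does not bind.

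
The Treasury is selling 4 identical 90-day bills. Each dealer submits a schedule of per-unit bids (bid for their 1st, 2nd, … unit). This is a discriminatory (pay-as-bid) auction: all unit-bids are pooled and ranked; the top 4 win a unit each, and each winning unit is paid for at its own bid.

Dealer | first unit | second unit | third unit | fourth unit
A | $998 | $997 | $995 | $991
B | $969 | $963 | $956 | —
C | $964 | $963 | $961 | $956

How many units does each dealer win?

A 4

Merging the schedules and taking the best 4: 998 (A-1), 997 (A-2), 995 (A-3), 991 (A-4)
Next rejected bid: $969 (not a price — pay-as-bid).
Allocation: A 4.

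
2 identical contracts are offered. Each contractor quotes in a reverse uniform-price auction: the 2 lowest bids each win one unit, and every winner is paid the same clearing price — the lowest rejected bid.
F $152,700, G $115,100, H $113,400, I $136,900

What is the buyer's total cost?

Sorting: 113,400 (H), 115,100 (G), 136,900 (I), 152,700 (F)
Winners (2 units): H, G.
Clearing price = lowest rejected bid = $136,900.
Total cost = 2 × $136,900 = $273,800.

Total cost: $273,800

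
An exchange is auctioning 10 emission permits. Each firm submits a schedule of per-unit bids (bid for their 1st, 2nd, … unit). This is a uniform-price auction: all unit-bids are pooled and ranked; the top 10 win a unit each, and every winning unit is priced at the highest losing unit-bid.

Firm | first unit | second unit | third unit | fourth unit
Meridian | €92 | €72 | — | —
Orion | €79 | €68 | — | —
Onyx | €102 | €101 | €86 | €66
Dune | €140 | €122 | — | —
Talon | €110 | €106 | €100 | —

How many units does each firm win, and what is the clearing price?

Dune 2, Meridian 1, Onyx 3, Orion 1, Talon 3; clearing price €72

Merging the schedules and taking the best 10: 140 (Dune-1), 122 (Dune-2), 110 (Talon-1), 106 (Talon-2), 102 (Onyx-1), 101 (Onyx-2), 100 (Talon-3), 92 (Meridian-1), 86 (Onyx-3), 79 (Orion-1)
The (k+1)-th unit-bid is €72.
Allocation: Dune 2, Meridian 1, Onyx 3, Orion 1, Talon 3.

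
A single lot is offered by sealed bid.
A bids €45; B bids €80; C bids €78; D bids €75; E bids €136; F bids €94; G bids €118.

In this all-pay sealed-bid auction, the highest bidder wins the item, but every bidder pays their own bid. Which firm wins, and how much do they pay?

E pays €136

Rule: the highest bidder wins the item, but every bidder pays their own bid.
Sorting bids: 136 (E) > 118 (G) > 94 (F) > 80 (B) > 78 (C) > 75 (D) > …
E is highest and takes the item; every bidder forfeits their bid.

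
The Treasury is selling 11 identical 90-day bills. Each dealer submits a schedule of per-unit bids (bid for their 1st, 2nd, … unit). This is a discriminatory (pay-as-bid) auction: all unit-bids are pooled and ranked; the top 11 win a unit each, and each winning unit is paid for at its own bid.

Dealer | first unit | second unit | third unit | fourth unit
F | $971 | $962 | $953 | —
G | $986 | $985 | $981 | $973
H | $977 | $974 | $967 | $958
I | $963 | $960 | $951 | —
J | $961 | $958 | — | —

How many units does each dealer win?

All unit-bids, highest first — top 11: 986 (G-1), 985 (G-2), 981 (G-3), 977 (H-1), 974 (H-2), 973 (G-4), 971 (F-1), 967 (H-3), 963 (I-1), 962 (F-2), 961 (J-1)
Next rejected bid: $960 (not a price — pay-as-bid).
Allocation: F 2, G 4, H 3, I 1, J 1.

F 2, G 4, H 3, I 1, J 1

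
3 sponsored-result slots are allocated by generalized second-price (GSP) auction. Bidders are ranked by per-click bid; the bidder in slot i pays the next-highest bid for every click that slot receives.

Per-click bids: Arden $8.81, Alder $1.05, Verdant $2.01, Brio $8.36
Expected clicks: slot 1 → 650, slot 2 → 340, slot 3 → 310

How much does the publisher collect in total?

Total revenue: $6442.90

Per-click bids in order: $8.81 (Arden) > $8.36 (Brio) > $2.01 (Verdant) > $1.05 (Alder)
Slot 1: Arden pays $8.36 × 650 = $5434.00
Slot 2: Brio pays $2.01 × 340 = $683.40
Slot 3: Verdant pays $1.05 × 310 = $325.50
Total = $6442.90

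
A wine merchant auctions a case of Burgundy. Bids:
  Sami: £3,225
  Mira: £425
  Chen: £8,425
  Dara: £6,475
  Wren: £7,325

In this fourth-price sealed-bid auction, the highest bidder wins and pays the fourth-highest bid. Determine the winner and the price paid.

Sorting bids: 8,425 (Chen) > 7,325 (Wren) > 6,475 (Dara) > 3,225 (Sami) > 425 (Mira)
Chen is highest; pays the fourth-highest bid, £3,225.

Chen pays £3,225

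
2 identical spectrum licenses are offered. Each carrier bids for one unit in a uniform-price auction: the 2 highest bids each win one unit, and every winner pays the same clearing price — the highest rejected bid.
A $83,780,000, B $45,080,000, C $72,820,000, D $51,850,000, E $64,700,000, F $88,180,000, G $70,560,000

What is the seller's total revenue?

Total revenue: $145,640,000

Ordering the bids: 88,180,000 (F), 83,780,000 (A), 72,820,000 (C), 70,560,000 (G), …
The 2 highest are F, A.
First losing bid is C's $72,820,000, which sets the uniform price.
Total revenue = 2 × $72,820,000 = $145,640,000.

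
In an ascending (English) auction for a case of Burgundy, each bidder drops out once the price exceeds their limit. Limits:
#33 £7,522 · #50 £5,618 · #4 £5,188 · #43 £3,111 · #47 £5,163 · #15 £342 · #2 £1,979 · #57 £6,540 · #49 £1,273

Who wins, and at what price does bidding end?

#33 wins at £6,540

Limits ranked: 7,522 (#33) > 6,540 (#57) > 5,618 (#50) > 5,188 (#4) > 5,163 (#47) > 3,111 (#43) > …
Once the price passes £6,540, only #33 is left; the hammer falls at #57's limit of £6,540.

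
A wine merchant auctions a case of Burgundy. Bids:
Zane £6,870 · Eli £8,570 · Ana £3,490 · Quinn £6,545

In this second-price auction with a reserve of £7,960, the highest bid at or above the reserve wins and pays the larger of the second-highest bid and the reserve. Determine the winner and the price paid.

Eli pays £7,960

Bids ranked: 8,570 (Eli) > 6,870 (Zane) > 6,545 (Quinn) > 3,490 (Ana)
Highest eligible bid: Eli at £8,570.
Second-highest bid £6,870 is below the reserve £7,960, so the reserve binds → payment £7,960.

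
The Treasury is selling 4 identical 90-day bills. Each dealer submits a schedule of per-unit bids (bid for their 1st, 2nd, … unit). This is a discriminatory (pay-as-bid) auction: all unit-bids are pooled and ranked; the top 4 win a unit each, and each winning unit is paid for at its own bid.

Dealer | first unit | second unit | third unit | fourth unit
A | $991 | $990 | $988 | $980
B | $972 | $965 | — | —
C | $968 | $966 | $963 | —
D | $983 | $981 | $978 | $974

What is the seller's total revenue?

Merging the schedules and taking the best 4: 991 (A-1), 990 (A-2), 988 (A-3), 983 (D-1)
Next rejected bid: $981 (not a price — pay-as-bid).
Each winning unit pays its own bid.
Revenue = 991 + 990 + 988 + 983 = $3,952.

Total revenue: $3,952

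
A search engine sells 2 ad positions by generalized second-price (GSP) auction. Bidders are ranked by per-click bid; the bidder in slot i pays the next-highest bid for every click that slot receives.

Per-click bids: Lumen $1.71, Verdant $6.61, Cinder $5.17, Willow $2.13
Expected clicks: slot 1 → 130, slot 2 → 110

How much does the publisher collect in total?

Ranked by bid: $6.61 (Verdant) > $5.17 (Cinder) > $2.13 (Willow) > …
Slot 1: Verdant pays $5.17 × 130 = $672.10
Slot 2: Cinder pays $2.13 × 110 = $234.30
Total = $906.40

Total revenue: $906.40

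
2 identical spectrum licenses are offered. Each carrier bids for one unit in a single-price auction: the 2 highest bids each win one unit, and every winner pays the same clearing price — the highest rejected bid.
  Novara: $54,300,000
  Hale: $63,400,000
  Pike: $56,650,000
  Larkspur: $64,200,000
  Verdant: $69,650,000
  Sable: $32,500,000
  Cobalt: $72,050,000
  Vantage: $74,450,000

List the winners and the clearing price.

Vantage, Cobalt; each pays $69,650,000

Bids ranked high→low: 74,450,000 (Vantage), 72,050,000 (Cobalt), 69,650,000 (Verdant), 64,200,000 (Larkspur), …
The 2 highest are Vantage, Cobalt.
Clearing price = highest rejected bid = $69,650,000.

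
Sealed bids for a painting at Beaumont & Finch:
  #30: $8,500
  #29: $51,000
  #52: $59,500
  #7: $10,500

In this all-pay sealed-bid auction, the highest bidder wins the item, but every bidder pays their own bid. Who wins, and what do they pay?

#52 pays $59,500

Sorting bids: 59,500 (#52) > 51,000 (#29) > 10,500 (#7) > 8,500 (#30)
#52 wins with the top bid; all bids are sunk regardless.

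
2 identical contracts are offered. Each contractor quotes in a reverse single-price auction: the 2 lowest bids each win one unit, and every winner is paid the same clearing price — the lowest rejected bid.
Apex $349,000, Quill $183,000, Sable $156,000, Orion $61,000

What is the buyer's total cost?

Total cost: $366,000

Bids ranked low→high: 61,000 (Orion), 156,000 (Sable), 183,000 (Quill), 349,000 (Apex)
The 2 lowest are Orion, Sable.
First losing bid is Quill's $183,000, which sets the uniform price.
Total cost = 2 × $183,000 = $366,000.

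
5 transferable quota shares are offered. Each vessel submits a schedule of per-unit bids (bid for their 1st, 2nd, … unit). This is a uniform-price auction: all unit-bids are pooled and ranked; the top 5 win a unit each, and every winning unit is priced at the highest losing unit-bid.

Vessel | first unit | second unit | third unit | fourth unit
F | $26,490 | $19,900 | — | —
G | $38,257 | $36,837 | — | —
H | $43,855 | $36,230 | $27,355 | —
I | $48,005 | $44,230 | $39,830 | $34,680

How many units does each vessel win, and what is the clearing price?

G 1, H 1, I 3; clearing price $36,837

All unit-bids, highest first — top 5: 48,005 (I-1), 44,230 (I-2), 43,855 (H-1), 39,830 (I-3), 38,257 (G-1)
Highest rejected unit-bid = $36,837.
Allocation: G 1, H 1, I 3.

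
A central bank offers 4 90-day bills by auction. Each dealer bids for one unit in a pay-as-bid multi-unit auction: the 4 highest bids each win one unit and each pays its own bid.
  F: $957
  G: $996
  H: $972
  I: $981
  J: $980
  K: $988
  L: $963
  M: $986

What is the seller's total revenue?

Ordering the bids: 996 (G), 988 (K), 986 (M), 981 (I), 980 (J), 972 (H), …
Top 4: G, K, M, I.
Total revenue = 996 + 988 + 986 + 981 = $3,951.

Total revenue: $3,951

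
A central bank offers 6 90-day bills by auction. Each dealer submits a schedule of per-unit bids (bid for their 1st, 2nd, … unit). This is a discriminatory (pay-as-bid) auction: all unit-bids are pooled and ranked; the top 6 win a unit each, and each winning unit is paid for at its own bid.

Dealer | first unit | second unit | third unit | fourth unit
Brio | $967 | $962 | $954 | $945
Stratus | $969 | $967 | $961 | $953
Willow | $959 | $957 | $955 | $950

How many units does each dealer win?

Brio 2, Stratus 3, Willow 1

All unit-bids, highest first — top 6: 969 (Stratus-1), 967 (Brio-1), 967 (Stratus-2), 962 (Brio-2), 961 (Stratus-3), 959 (Willow-1)
Next rejected bid: $957 (not a price — pay-as-bid).
Allocation: Brio 2, Stratus 3, Willow 1.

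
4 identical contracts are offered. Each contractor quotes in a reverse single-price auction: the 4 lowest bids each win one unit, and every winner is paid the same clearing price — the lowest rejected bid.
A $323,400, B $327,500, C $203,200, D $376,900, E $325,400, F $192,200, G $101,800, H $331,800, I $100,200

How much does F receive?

F is paid $323,400

Ordering the bids: 100,200 (I), 101,800 (G), 192,200 (F), 203,200 (C), 323,400 (A), 325,400 (E), …
The 4 lowest are I, G, F, C.
Lowest unsuccessful bid: $323,400 → clearing price.
F wins → is paid $323,400.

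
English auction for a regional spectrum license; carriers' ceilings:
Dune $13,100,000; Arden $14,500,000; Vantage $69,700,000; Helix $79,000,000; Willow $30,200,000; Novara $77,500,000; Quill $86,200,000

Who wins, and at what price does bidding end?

Rule: the price rises until one bidder remains; the winner pays the price at which the last rival dropped out.
Sorting limits: 86,200,000 (Quill) > 79,000,000 (Helix) > 77,500,000 (Novara) > 69,700,000 (Vantage) > 30,200,000 (Willow) > 14,500,000 (Arden) > …
Helix is the last rival to drop out, at $79,000,000; Quill remains and wins at that price.

Quill wins at $79,000,000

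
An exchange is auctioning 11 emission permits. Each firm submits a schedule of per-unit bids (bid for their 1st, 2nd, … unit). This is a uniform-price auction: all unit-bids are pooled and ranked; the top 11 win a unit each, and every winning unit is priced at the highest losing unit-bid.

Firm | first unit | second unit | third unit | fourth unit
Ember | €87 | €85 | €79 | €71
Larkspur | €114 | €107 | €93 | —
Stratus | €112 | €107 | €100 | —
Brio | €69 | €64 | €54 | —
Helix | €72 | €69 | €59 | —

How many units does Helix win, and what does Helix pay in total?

Merging the schedules and taking the best 11: 114 (Larkspur-1), 112 (Stratus-1), 107 (Larkspur-2), 107 (Stratus-2), 100 (Stratus-3), 93 (Larkspur-3), 87 (Ember-1), 85 (Ember-2), 79 (Ember-3), 72 (Helix-1), 71 (Ember-4)
First bid not allocated: €69.
Helix wins 1 unit(s) at €69 each.

Helix: 1 unit, pays €69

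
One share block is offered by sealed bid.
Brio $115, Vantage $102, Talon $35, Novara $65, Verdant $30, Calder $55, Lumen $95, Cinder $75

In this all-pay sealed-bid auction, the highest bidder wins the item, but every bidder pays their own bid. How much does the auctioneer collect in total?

Total revenue: $572

Sorting bids: 115 (Brio) > 102 (Vantage) > 95 (Lumen) > 75 (Cinder) > 65 (Novara) > 55 (Calder) > …
Every bidder forfeits their bid regardless of winning.
Revenue = 115 + 102 + 35 + 65 + 30 + 55 + 95 + 75 = $572.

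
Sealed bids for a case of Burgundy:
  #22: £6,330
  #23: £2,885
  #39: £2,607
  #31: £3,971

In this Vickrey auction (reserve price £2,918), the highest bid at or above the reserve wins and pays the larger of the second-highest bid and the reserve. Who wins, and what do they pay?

Bids in order: 6,330 (#22) > 3,971 (#31) > 2,885 (#23) > 2,607 (#39)
#22 has the top bid at or above the reserve (£6,330).
Second-highest bid £3,971 exceeds the reserve £2,918 → payment £3,971.

#22 pays £3,971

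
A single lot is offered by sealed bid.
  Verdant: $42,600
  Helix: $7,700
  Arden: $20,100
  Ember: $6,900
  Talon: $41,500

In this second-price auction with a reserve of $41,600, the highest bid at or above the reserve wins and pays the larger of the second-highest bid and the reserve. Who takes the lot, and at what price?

Rule: the highest bid at or above the reserve wins and pays the larger of the second-highest bid and the reserve.
Bids in order: 42,600 (Verdant) > 41,500 (Talon) > 20,100 (Arden) > 7,700 (Helix) > 6,900 (Ember)
Highest eligible bid: Verdant at $42,600.
max(second-highest $41,500, reserve $41,600) = $41,600.

Verdant pays $41,600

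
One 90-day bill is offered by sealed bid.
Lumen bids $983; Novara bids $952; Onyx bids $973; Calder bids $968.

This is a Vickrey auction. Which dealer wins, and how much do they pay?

Lumen pays $973

Sorting bids: 983 (Lumen) > 973 (Onyx) > 968 (Calder) > 952 (Novara)
Lumen wins with the highest bid; price is set by the runner-up at $973.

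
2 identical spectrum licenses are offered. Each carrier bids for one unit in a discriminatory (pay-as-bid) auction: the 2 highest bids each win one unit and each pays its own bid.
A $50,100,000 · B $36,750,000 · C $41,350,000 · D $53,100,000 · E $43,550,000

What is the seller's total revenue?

Sorting: 53,100,000 (D), 50,100,000 (A), 43,550,000 (E), 41,350,000 (C), …
Winners (2 units): D, A.
Total revenue = 53,100,000 + 50,100,000 = $103,200,000.

Total revenue: $103,200,000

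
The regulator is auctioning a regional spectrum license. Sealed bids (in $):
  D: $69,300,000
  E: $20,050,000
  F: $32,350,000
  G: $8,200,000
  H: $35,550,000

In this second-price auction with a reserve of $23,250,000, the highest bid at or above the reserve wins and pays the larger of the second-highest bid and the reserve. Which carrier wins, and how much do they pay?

D pays $35,550,000

Rule: the highest bid at or above the reserve wins and pays the larger of the second-highest bid and the reserve.
Bids ranked: 69,300,000 (D) > 35,550,000 (H) > 32,350,000 (F) > 20,050,000 (E) > 8,200,000 (G)
D has the top bid at or above the reserve ($69,300,000).
Second-highest bid $35,550,000 exceeds the reserve $23,250,000 → payment $35,550,000.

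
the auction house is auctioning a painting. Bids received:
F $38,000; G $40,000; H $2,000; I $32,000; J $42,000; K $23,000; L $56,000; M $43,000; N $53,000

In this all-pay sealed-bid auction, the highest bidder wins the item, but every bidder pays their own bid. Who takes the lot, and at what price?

Sorting bids: 56,000 (L) > 53,000 (N) > 43,000 (M) > 42,000 (J) > 40,000 (G) > 38,000 (F) > …
L wins with the top bid; all bids are sunk regardless.

L pays $56,000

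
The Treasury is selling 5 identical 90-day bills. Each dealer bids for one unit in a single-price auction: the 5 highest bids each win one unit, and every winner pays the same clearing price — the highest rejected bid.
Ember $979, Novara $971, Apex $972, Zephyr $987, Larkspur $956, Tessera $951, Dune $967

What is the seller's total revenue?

Total revenue: $4,780

Ordering the bids: 987 (Zephyr), 979 (Ember), 972 (Apex), 971 (Novara), 967 (Dune), 956 (Larkspur), 951 (Tessera)
Top 5: Zephyr, Ember, Apex, Novara, Dune.
First losing bid is Larkspur's $956, which sets the uniform price.
Total revenue = 5 × $956 = $4,780.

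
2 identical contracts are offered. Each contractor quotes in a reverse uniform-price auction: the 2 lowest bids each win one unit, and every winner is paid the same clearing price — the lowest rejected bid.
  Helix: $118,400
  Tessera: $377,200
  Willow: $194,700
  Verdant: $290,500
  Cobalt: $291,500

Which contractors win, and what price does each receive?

Helix, Willow; each is paid $290,500

Ordering the bids: 118,400 (Helix), 194,700 (Willow), 290,500 (Verdant), 291,500 (Cobalt), …
The 2 lowest are Helix, Willow.
Clearing price = lowest rejected bid = $290,500.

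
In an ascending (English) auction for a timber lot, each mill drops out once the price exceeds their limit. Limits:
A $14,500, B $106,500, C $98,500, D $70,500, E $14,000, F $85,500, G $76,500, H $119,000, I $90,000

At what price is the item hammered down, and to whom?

H wins at $106,500

Limits ranked: 119,000 (H) > 106,500 (B) > 98,500 (C) > 90,000 (I) > 85,500 (F) > 76,500 (G) > …
Once the price passes $106,500, only H is left; the hammer falls at B's limit of $106,500.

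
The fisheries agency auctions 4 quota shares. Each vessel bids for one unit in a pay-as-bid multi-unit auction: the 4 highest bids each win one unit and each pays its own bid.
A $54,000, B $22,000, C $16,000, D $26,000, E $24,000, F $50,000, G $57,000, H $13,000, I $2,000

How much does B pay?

Sorting: 57,000 (G), 54,000 (A), 50,000 (F), 26,000 (D), 24,000 (E), 22,000 (B), …
Top 4: G, A, F, D.
B does not win → $0.

B pays $0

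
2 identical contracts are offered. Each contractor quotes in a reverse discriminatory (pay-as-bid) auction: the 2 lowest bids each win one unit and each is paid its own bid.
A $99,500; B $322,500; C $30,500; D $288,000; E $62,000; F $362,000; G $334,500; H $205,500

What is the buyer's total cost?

Total cost: $92,500

Ordering the bids: 30,500 (C), 62,000 (E), 99,500 (A), 205,500 (H), …
Lowest 2: C, E.
Total cost = 30,500 + 62,000 = $92,500.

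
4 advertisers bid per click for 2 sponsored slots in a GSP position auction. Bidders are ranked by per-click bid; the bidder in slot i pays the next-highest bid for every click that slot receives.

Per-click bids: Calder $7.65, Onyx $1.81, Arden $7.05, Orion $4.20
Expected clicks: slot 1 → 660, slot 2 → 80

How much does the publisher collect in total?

Per-click bids in order: $7.65 (Calder) > $7.05 (Arden) > $4.20 (Orion) > …
Slot 1: Calder pays $7.05 × 660 = $4653.00
Slot 2: Arden pays $4.20 × 80 = $336.00
Total = $4989.00

Total revenue: $4989.00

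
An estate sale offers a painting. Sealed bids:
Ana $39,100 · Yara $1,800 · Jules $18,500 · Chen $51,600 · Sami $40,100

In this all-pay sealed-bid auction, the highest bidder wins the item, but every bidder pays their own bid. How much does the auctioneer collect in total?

Bids ranked: 51,600 (Chen) > 40,100 (Sami) > 39,100 (Ana) > 18,500 (Jules) > 1,800 (Yara)
Chen wins with the top bid; all bids are sunk regardless.
Every bidder forfeits their bid regardless of winning.
Revenue = 39,100 + 1,800 + 18,500 + 51,600 + 40,100 = $151,100.

Total revenue: $151,100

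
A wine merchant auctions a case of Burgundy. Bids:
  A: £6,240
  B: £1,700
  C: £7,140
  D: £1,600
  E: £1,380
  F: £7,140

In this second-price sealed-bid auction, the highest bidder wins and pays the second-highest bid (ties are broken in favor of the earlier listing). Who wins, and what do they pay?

Bids in order: 7,140 (C) > 7,140 (F) > 6,240 (A) > 1,700 (B) > 1,600 (D) > 1,380 (E)
Tie at £7,140 → C wins by tie-break.
C is highest; pays the second-highest bid, £7,140.

C pays £7,140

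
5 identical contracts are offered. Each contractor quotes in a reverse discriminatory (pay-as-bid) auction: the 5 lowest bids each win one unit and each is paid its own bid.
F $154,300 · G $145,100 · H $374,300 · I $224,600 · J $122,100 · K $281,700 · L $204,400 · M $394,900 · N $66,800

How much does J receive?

J is paid $122,100

Ordering the bids: 66,800 (N), 122,100 (J), 145,100 (G), 154,300 (F), 204,400 (L), 224,600 (I), 281,700 (K), …
Winners (5 units): N, J, G, F, L.
J wins → own bid $122,100.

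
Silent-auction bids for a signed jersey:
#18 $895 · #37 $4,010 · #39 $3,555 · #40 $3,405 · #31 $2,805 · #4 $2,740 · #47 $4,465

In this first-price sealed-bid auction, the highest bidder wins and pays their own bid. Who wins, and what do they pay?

Sorting bids: 4,465 (#47) > 4,010 (#37) > 3,555 (#39) > 3,405 (#40) > 2,805 (#31) > 2,740 (#4) > …
First-price: #47 pays what they bid, $4,465.

#47 pays $4,465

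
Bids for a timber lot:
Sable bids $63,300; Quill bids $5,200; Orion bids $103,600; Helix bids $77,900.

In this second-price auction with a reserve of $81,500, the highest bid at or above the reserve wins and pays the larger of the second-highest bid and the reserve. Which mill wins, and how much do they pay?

Orion pays $81,500

Sorting bids: 103,600 (Orion) > 77,900 (Helix) > 63,300 (Sable) > 5,200 (Quill)
Highest eligible bid: Orion at $103,600.
Second-highest bid $77,900 is below the reserve $81,500, so the reserve binds → payment $81,500.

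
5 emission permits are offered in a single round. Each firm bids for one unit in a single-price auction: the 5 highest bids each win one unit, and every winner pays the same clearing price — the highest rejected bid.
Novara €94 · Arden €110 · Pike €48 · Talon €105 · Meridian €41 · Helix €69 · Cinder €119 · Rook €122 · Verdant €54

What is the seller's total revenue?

Ordering the bids: 122 (Rook), 119 (Cinder), 110 (Arden), 105 (Talon), 94 (Novara), 69 (Helix), 54 (Verdant), …
Top 5: Rook, Cinder, Arden, Talon, Novara.
Clearing price = highest rejected bid = €69.
Total revenue = 5 × €69 = €345.

Total revenue: €345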